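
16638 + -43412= - 26774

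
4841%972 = 953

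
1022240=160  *6389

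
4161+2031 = 6192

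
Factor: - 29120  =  -2^6*5^1 * 7^1*13^1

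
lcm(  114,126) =2394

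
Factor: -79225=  - 5^2 * 3169^1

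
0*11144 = 0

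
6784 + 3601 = 10385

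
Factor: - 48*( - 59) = 2^4*3^1*59^1 = 2832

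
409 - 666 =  - 257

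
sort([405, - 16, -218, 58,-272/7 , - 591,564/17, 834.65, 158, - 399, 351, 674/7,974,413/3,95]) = [ - 591, - 399, - 218, - 272/7, - 16, 564/17 , 58,  95, 674/7,413/3, 158, 351,  405,834.65,  974 ]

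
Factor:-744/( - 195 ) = 2^3*5^(-1 )*13^( - 1 )*31^1 = 248/65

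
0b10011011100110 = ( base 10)9958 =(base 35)84I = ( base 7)41014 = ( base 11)7533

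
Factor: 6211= 6211^1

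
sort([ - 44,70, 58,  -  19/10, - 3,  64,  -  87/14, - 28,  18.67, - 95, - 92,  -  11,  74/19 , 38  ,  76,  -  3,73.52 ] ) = [ - 95, - 92, - 44, - 28, - 11, - 87/14, - 3, - 3 , - 19/10 , 74/19,  18.67, 38,58, 64,70, 73.52, 76 ]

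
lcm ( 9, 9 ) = 9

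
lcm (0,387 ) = 0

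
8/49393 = 8/49393  =  0.00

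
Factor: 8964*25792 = 231199488=2^8 * 3^3*13^1 * 31^1*83^1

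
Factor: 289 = 17^2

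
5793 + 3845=9638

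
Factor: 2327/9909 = 3^( - 3 )* 13^1*179^1 * 367^( - 1)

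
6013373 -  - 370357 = 6383730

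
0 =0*82391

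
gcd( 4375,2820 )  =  5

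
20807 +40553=61360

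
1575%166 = 81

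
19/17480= 1/920 = 0.00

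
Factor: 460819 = 17^1*27107^1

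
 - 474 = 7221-7695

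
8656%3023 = 2610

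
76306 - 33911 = 42395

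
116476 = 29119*4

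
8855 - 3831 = 5024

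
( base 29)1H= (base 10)46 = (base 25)1L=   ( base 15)31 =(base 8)56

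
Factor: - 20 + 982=962 = 2^1*13^1*37^1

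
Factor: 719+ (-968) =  - 3^1*83^1 = - 249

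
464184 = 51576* 9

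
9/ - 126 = - 1/14 = - 0.07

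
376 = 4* 94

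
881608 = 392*2249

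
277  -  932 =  - 655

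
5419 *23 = 124637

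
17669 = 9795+7874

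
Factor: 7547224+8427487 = 15974711^1 = 15974711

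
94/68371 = 94/68371 = 0.00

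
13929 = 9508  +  4421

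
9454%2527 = 1873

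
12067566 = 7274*1659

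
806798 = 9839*82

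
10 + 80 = 90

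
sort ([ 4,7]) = [ 4,7 ] 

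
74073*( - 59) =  - 4370307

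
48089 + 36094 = 84183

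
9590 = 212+9378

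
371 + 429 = 800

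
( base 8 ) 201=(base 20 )69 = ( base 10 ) 129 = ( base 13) 9C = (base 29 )4D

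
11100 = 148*75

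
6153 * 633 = 3894849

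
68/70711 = 68/70711 = 0.00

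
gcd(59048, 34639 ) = 11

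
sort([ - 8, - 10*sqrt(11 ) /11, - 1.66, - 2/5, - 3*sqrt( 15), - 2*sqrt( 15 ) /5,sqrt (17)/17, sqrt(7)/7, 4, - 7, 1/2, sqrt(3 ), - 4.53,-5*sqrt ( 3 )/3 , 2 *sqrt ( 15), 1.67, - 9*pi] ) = [ - 9 * pi, - 3*sqrt(15 ), - 8, - 7, - 4.53, - 10*sqrt( 11)/11, - 5*sqrt( 3)/3, - 1.66,-2*sqrt( 15)/5, - 2/5, sqrt ( 17) /17, sqrt( 7 )/7,  1/2,  1.67, sqrt(3), 4, 2*sqrt( 15) ] 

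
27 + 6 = 33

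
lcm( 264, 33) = 264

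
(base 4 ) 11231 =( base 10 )365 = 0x16d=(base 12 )265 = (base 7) 1031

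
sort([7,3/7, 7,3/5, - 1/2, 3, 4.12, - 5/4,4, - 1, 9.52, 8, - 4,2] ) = [ - 4, - 5/4, - 1, - 1/2, 3/7, 3/5, 2 , 3, 4, 4.12,7, 7, 8,  9.52]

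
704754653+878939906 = 1583694559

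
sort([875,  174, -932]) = [ -932,174 , 875] 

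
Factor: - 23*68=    - 1564 = - 2^2*17^1 *23^1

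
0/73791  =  0 = 0.00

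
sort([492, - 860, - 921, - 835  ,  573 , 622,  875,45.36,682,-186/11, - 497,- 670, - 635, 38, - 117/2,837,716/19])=[ -921, - 860, - 835 , - 670,-635, - 497, - 117/2 ,-186/11,716/19, 38,45.36 , 492,573, 622,682,837,875] 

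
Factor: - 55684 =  - 2^2*13921^1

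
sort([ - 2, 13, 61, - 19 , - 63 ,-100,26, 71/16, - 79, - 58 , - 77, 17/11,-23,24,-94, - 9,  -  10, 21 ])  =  [ - 100,-94, - 79, - 77,-63, - 58,-23, - 19,-10,-9, - 2 , 17/11,71/16,13,21,24, 26, 61]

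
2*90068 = 180136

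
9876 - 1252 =8624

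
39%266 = 39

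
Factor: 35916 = 2^2*3^1*41^1*73^1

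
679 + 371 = 1050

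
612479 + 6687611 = 7300090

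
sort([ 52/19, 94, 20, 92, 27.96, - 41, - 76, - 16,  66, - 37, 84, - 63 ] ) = [- 76,-63, -41, - 37, -16, 52/19, 20, 27.96,66, 84,  92,94 ] 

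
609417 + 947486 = 1556903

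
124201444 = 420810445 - 296609001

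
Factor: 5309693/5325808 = 2^( - 4)*43^ ( - 1 ) * 7741^(  -  1) * 5309693^1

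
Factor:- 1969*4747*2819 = -11^1*47^1*101^1*179^1 * 2819^1 = - 26348750417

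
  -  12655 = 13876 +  - 26531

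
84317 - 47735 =36582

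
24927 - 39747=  - 14820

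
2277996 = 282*8078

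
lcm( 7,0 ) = 0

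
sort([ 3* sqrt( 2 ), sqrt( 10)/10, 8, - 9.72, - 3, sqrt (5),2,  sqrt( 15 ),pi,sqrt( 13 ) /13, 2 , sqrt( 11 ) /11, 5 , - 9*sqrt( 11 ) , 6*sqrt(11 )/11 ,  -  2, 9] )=[ - 9*sqrt( 11), - 9.72,-3, - 2, sqrt( 13)/13,sqrt( 11) /11, sqrt( 10) /10, 6* sqrt (11 ) /11, 2, 2, sqrt ( 5 ), pi,sqrt( 15), 3*sqrt(2 ), 5, 8, 9]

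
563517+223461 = 786978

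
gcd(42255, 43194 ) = 939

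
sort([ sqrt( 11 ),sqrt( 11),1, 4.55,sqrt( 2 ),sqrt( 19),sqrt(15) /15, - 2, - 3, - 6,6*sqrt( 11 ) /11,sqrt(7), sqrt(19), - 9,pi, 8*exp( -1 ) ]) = [  -  9,-6, - 3, - 2,sqrt( 15)/15, 1, sqrt( 2),6*sqrt( 11) /11,sqrt(7),8*exp( - 1),pi,sqrt (11),sqrt ( 11 ),sqrt( 19),sqrt(19), 4.55]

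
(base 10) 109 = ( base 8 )155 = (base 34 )37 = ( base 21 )54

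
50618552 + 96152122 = 146770674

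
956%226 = 52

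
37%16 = 5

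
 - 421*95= - 39995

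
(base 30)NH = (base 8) 1303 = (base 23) 17h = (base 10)707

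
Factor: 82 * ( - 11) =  - 902 = - 2^1*11^1*41^1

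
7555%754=15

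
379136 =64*5924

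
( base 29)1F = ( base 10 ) 44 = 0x2C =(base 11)40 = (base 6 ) 112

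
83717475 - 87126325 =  - 3408850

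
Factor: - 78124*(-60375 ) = 2^2*3^1*5^3*7^1*23^1* 19531^1 = 4716736500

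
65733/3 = 21911 = 21911.00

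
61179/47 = 61179/47= 1301.68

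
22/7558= 11/3779 = 0.00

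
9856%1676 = 1476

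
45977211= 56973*807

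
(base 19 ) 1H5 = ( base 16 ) 2B1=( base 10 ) 689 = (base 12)495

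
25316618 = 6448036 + 18868582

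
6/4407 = 2/1469   =  0.00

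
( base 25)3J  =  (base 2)1011110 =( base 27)3D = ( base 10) 94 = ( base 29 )37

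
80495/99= 813 + 8/99 = 813.08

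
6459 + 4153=10612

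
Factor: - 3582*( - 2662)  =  9535284 = 2^2 * 3^2 * 11^3 * 199^1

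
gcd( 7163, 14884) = 1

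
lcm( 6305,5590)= 542230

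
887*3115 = 2763005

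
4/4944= 1/1236 = 0.00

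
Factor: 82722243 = 3^1*79^1*349039^1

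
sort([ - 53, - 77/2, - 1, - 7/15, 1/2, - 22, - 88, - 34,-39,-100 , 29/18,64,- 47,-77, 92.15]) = [ - 100,  -  88, - 77, - 53, - 47,-39,  -  77/2, - 34,- 22, - 1, - 7/15, 1/2,29/18, 64, 92.15 ]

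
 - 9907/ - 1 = 9907/1 = 9907.00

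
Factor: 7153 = 23^1 * 311^1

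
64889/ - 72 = - 64889/72 = - 901.24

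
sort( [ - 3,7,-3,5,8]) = [ - 3, - 3 , 5, 7,  8]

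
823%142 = 113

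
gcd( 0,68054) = 68054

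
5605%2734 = 137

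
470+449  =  919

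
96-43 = 53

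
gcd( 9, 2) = 1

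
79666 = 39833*2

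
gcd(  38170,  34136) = 2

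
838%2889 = 838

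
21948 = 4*5487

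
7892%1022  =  738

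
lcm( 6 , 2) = 6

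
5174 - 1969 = 3205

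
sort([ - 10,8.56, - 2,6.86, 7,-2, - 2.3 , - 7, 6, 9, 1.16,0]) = [ - 10,-7, - 2.3, - 2,  -  2, 0,1.16,6, 6.86, 7,8.56, 9]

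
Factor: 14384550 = 2^1*3^1*5^2*17^1*5641^1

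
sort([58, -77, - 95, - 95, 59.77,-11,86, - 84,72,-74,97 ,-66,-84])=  [ - 95,-95, - 84,  -  84, - 77,-74,  -  66, -11,58, 59.77,72, 86, 97]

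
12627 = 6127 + 6500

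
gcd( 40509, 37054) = 1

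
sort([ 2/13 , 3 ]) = [2/13, 3 ] 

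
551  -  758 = -207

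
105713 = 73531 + 32182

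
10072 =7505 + 2567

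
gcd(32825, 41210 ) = 65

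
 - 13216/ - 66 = 6608/33 = 200.24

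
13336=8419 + 4917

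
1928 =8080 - 6152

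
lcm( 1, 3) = 3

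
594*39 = 23166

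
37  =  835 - 798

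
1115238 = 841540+273698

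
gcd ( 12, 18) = 6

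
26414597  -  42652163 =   -  16237566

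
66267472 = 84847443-18579971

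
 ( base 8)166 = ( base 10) 118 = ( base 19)64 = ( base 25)4i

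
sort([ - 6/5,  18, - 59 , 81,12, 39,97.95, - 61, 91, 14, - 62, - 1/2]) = [ - 62, - 61, - 59, - 6/5, - 1/2, 12,14, 18, 39, 81,  91, 97.95] 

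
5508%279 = 207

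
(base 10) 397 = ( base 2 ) 110001101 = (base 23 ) h6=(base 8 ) 615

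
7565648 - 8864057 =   -  1298409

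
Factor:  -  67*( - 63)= 3^2*7^1*67^1 = 4221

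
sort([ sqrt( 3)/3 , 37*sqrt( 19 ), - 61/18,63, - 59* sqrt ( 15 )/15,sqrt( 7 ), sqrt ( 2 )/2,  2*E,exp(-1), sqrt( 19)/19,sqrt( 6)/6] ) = [ - 59*sqrt( 15 ) /15 ,  -  61/18, sqrt (19 ) /19,exp( - 1 )  ,  sqrt( 6)/6, sqrt( 3 ) /3, sqrt(2 ) /2, sqrt(7) , 2 * E, 63, 37 * sqrt( 19 ) ] 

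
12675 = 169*75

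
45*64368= 2896560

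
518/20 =25 +9/10 = 25.90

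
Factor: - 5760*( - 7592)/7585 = 8745984/1517 = 2^10*3^2*13^1* 37^ ( - 1 )*41^( - 1)*73^1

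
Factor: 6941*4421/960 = 30686161/960  =  2^(  -  6)*3^(- 1 )*5^ ( - 1)*11^1*631^1*4421^1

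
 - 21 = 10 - 31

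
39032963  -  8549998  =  30482965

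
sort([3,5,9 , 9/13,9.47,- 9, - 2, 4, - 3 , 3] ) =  [ - 9, - 3, - 2,9/13  ,  3,3,4, 5,9,9.47 ]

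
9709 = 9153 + 556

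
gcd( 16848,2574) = 234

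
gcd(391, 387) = 1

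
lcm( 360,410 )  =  14760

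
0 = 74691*0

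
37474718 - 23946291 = 13528427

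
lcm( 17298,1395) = 86490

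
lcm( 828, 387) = 35604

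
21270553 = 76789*277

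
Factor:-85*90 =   -  2^1* 3^2 * 5^2*17^1 =- 7650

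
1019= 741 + 278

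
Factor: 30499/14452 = 2^(-2 )*7^1 * 3613^ (- 1 )*4357^1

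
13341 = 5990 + 7351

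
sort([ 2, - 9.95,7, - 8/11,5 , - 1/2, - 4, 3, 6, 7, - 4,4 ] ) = [-9.95, - 4, - 4,-8/11, - 1/2, 2, 3, 4 , 5, 6, 7, 7 ] 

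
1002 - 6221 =-5219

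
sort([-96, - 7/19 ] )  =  [ - 96, - 7/19]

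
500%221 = 58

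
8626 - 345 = 8281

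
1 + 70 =71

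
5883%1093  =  418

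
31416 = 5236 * 6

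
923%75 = 23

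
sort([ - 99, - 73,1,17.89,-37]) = [  -  99 , - 73,-37,1, 17.89]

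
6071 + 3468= 9539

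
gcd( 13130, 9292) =202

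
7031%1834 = 1529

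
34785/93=374 + 1/31 = 374.03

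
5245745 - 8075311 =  - 2829566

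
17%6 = 5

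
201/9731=201/9731=0.02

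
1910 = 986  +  924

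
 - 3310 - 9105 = - 12415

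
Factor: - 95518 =-2^1*163^1 * 293^1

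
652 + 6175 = 6827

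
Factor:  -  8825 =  - 5^2*353^1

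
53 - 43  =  10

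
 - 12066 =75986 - 88052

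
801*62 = 49662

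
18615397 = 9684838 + 8930559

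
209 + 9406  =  9615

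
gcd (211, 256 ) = 1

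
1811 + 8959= 10770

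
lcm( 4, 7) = 28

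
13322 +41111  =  54433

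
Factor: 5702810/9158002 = 2851405/4579001 = 5^1*7^(  -  2 )*17^ ( - 1 ) *23^( -1 )*37^1 * 239^ ( - 1)*15413^1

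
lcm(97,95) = 9215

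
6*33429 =200574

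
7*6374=44618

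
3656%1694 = 268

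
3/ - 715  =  -1+712/715  =  -0.00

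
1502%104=46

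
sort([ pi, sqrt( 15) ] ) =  [pi, sqrt(15)]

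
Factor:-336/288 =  - 2^ (-1)*3^( - 1)*7^1= - 7/6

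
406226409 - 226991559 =179234850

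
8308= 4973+3335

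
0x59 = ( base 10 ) 89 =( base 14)65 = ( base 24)3h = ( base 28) 35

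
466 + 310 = 776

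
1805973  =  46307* 39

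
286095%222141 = 63954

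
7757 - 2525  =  5232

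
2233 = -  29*( -77 ) 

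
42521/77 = 42521/77 = 552.22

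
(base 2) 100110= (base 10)38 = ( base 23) 1f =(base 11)35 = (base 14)2A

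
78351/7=11193 =11193.00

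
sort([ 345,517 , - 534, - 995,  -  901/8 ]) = [ - 995, - 534, - 901/8, 345, 517 ] 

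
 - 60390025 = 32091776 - 92481801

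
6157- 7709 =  - 1552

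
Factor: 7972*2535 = 20209020 = 2^2*3^1*5^1*13^2 * 1993^1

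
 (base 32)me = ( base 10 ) 718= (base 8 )1316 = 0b1011001110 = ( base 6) 3154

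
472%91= 17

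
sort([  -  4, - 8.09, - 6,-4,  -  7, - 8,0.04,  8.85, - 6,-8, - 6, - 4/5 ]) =[ - 8.09, - 8, - 8, - 7, - 6, - 6, - 6, - 4, - 4,  -  4/5, 0.04, 8.85] 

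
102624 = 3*34208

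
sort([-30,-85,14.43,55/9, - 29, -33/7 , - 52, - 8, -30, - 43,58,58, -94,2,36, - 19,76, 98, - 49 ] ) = [-94, - 85, - 52,-49, - 43, - 30, - 30, - 29, - 19, - 8, - 33/7, 2, 55/9,14.43, 36, 58, 58,76,98 ]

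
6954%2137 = 543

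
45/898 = 45/898=0.05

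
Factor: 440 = 2^3*  5^1*11^1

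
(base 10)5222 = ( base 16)1466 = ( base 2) 1010001100110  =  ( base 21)BHE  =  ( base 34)4HK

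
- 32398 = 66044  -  98442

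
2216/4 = 554=554.00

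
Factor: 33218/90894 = 3^( - 1 )*17^1*977^1 * 15149^( - 1 )= 16609/45447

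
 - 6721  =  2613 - 9334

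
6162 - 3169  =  2993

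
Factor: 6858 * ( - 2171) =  - 2^1*3^3*13^1*127^1*167^1 = -14888718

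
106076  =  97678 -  - 8398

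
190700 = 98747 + 91953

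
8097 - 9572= - 1475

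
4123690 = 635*6494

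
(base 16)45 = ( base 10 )69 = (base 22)33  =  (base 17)41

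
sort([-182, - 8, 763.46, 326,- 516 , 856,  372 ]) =[-516, - 182 , - 8, 326, 372 , 763.46, 856 ] 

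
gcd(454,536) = 2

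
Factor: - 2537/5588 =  - 2^( - 2)*11^( - 1) *43^1*59^1*127^( - 1) 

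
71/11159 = 71/11159 =0.01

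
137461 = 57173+80288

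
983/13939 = 983/13939=0.07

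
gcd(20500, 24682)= 82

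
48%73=48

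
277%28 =25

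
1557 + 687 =2244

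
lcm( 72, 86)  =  3096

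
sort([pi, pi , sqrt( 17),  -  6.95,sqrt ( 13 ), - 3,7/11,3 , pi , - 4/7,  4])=[  -  6.95, - 3 ,- 4/7,  7/11 , 3,  pi, pi, pi,sqrt ( 13)  ,  4, sqrt(17 )]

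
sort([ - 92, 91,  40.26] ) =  [ - 92, 40.26,91 ] 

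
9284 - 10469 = -1185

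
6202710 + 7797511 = 14000221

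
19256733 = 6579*2927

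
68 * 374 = 25432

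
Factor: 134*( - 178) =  - 23852 = - 2^2*67^1*89^1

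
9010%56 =50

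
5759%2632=495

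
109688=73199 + 36489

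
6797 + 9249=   16046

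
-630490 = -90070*7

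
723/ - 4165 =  - 723/4165 = - 0.17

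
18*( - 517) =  - 9306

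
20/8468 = 5/2117 =0.00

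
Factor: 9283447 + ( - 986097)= 8297350  =  2^1*5^2*165947^1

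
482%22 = 20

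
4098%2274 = 1824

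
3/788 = 3/788 = 0.00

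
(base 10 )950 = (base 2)1110110110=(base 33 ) SQ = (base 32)tm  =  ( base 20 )27a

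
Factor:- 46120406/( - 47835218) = 23060203/23917609=271^1*85093^1*23917609^ ( - 1 )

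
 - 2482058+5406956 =2924898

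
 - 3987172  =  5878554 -9865726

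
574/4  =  143+ 1/2 = 143.50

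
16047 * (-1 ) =  -  16047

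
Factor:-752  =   - 2^4*47^1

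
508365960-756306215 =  - 247940255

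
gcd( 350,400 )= 50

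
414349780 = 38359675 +375990105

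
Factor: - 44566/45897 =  - 2^1*3^( - 1 )*15299^(-1)*22283^1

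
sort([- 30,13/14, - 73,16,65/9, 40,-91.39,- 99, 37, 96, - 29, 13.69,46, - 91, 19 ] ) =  [ - 99,-91.39, - 91, - 73, -30, - 29, 13/14,65/9,13.69, 16 , 19 , 37, 40 , 46, 96 ]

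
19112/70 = 9556/35= 273.03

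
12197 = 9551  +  2646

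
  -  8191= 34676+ - 42867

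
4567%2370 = 2197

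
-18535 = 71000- 89535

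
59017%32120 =26897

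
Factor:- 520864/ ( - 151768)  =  65108/18971 = 2^2*41^1 * 61^( - 1)*311^( - 1)*397^1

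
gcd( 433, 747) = 1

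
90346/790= 45173/395 =114.36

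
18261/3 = 6087 = 6087.00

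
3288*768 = 2525184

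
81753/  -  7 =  - 11679  +  0/1 =- 11679.00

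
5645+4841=10486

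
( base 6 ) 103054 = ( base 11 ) 639a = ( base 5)232313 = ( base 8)20412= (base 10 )8458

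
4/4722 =2/2361 =0.00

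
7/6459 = 7/6459 = 0.00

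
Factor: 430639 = 11^2 * 3559^1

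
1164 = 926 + 238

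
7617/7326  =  2539/2442 = 1.04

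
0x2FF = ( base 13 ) 470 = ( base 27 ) 11B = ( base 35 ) LW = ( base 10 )767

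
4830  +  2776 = 7606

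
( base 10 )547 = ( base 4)20203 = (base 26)L1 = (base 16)223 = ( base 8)1043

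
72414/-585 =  - 8046/65 = - 123.78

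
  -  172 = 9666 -9838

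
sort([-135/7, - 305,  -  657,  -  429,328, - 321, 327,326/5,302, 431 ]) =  [-657,-429, - 321, - 305,-135/7, 326/5, 302,327, 328,431]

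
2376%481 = 452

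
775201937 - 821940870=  - 46738933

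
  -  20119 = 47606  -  67725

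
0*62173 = 0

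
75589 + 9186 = 84775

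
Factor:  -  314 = - 2^1* 157^1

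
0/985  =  0 = 0.00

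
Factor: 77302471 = 23^1*101^1*107^1 * 311^1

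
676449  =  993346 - 316897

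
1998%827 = 344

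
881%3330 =881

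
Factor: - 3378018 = -2^1 * 3^1*7^1 * 80429^1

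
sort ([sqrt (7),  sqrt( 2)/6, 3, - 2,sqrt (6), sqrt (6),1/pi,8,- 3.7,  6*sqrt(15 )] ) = [ - 3.7, -2 , sqrt (2 )/6,1/pi,sqrt( 6), sqrt( 6), sqrt(7 ), 3,8, 6*sqrt (15 ) ]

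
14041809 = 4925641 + 9116168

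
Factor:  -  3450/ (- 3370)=3^1 * 5^1 * 23^1* 337^( - 1) = 345/337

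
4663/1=4663 = 4663.00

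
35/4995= 7/999 = 0.01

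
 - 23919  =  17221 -41140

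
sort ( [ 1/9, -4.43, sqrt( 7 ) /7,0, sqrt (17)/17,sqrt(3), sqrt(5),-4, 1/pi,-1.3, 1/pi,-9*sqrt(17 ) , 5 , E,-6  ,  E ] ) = [ -9*sqrt(17),- 6,-4.43, - 4 , - 1.3, 0, 1/9,sqrt(17 )/17,1/pi,1/pi,sqrt(7)/7  ,  sqrt (3 ),sqrt(5), E, E, 5]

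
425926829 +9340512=435267341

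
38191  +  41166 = 79357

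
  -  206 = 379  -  585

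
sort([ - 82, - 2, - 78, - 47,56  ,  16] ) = [ - 82, - 78 , - 47,  -  2, 16,56] 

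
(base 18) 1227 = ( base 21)EGD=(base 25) aan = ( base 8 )14573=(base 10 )6523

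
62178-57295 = 4883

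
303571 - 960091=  -656520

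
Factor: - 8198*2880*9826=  - 2^8*3^2*5^1*17^3*4099^1 = - 231994218240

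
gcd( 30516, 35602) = 5086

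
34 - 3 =31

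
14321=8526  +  5795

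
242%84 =74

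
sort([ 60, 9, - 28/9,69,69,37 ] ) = [ - 28/9,9, 37, 60, 69, 69] 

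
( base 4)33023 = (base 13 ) 599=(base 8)1713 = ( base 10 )971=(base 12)68B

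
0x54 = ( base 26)36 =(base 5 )314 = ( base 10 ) 84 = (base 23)3f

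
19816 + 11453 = 31269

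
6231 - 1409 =4822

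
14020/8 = 3505/2 = 1752.50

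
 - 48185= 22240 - 70425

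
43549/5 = 43549/5 = 8709.80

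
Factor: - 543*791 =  - 3^1 * 7^1 *113^1*181^1= - 429513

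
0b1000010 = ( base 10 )66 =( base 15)46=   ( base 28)2a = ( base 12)56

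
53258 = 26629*2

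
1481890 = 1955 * 758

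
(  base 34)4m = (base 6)422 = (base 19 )86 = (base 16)9e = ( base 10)158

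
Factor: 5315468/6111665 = 2^2*5^( - 1 )*7^ ( - 1 )*29^1* 41^( - 1)*4259^ (-1)*45823^1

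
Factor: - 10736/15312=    - 61/87 = -3^(  -  1)* 29^ ( - 1)*61^1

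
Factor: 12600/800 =2^( - 2)*3^2*7^1 = 63/4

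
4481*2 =8962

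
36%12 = 0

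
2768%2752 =16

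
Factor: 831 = 3^1*277^1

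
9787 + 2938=12725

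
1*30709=30709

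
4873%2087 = 699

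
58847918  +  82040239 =140888157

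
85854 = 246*349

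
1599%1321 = 278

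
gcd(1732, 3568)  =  4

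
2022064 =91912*22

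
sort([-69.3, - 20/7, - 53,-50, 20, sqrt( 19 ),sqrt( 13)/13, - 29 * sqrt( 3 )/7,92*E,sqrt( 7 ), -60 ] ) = [ - 69.3 ,-60, - 53, - 50, - 29*sqrt( 3) /7, - 20/7,sqrt( 13 )/13,sqrt (7),sqrt ( 19 ), 20,92*E ] 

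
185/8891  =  185/8891 = 0.02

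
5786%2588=610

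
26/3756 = 13/1878= 0.01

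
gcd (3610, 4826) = 38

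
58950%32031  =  26919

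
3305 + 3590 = 6895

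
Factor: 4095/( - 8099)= -45/89=- 3^2*5^1*89^( - 1)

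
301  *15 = 4515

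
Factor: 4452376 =2^3*59^1 *9433^1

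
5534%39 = 35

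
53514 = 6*8919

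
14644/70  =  1046/5 = 209.20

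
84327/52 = 84327/52 =1621.67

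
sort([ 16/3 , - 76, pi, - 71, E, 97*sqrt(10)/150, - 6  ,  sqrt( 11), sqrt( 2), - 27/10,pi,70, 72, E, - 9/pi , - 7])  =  [ - 76 , - 71, - 7,- 6, - 9/pi, - 27/10, sqrt (2 ), 97*sqrt( 10)/150, E,  E, pi, pi,sqrt( 11),16/3, 70, 72]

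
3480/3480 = 1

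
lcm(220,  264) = 1320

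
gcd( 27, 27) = 27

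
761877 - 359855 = 402022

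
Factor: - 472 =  - 2^3*59^1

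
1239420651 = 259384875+980035776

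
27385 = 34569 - 7184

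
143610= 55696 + 87914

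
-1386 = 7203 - 8589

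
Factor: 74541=3^1 * 24847^1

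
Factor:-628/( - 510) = 314/255 = 2^1*3^(  -  1 ) * 5^( - 1)*17^( - 1 )*157^1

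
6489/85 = 76 + 29/85 = 76.34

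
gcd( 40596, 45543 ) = 51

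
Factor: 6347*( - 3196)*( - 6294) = 127673865528 = 2^3*3^1*11^1*17^1*47^1* 577^1*1049^1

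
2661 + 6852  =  9513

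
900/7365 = 60/491 = 0.12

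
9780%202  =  84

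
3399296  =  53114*64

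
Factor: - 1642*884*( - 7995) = 11604966360 = 2^3*3^1*5^1*13^2*17^1*41^1*821^1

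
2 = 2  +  0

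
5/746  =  5/746=0.01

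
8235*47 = 387045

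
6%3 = 0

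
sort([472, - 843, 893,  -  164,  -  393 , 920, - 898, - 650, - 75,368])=[ - 898, - 843, - 650, - 393, - 164,  -  75,368,472, 893,  920]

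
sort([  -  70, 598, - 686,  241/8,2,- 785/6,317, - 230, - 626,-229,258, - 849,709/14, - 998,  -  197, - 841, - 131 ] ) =[ - 998,-849, - 841,- 686, - 626, - 230, - 229,-197, - 131, - 785/6, - 70, 2,241/8, 709/14 , 258 , 317, 598 ] 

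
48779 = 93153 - 44374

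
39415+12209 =51624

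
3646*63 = 229698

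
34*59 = 2006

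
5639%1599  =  842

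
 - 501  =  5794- 6295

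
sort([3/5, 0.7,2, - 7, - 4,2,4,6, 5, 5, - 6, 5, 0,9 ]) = [ - 7, - 6 , -4, 0, 3/5,0.7,2,2, 4,5 , 5, 5, 6, 9 ]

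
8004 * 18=144072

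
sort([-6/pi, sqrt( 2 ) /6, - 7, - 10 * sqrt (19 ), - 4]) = [ -10*sqrt (19 ), - 7, - 4,-6/pi, sqrt( 2)/6] 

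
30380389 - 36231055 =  - 5850666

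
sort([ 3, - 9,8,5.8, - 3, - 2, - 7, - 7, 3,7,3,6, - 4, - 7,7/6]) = [-9 , - 7, - 7, - 7, - 4,-3, - 2,7/6,3,3,3,5.8, 6 , 7,8 ]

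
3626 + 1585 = 5211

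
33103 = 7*4729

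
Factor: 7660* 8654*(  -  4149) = - 275035716360 =- 2^3*3^2*5^1*383^1*461^1*4327^1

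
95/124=95/124 = 0.77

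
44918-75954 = -31036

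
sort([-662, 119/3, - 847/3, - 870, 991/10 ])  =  [ - 870, -662, - 847/3, 119/3, 991/10]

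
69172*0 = 0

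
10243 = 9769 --474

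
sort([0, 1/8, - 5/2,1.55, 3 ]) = [  -  5/2,0, 1/8, 1.55,  3]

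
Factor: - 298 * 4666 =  - 2^2*149^1 *2333^1  =  - 1390468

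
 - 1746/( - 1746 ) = 1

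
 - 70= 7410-7480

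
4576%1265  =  781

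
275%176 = 99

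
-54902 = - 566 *97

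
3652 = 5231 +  - 1579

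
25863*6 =155178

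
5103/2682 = 567/298 = 1.90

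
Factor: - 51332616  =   - 2^3 * 3^4 * 37^1*2141^1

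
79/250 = 79/250  =  0.32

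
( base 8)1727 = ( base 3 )1100102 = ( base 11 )814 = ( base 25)1e8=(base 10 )983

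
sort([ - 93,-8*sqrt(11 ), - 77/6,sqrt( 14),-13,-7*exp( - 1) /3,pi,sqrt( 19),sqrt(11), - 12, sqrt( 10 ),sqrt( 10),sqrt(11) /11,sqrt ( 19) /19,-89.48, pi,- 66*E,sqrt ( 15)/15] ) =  [-66 * E , - 93, - 89.48 ,-8*sqrt( 11 ), - 13, - 77/6  ,-12,-7*exp(- 1) /3,sqrt(19) /19,sqrt(15 )/15, sqrt(11) /11,pi,pi,sqrt( 10),sqrt(10 ) , sqrt ( 11 ),  sqrt( 14 ) , sqrt( 19) ]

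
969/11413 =969/11413  =  0.08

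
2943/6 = 981/2 =490.50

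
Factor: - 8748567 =-3^4*108007^1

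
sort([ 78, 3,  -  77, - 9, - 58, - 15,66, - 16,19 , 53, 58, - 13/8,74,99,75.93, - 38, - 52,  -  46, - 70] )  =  [ - 77,-70,-58, - 52, - 46,-38, - 16, - 15 , -9, - 13/8, 3, 19,53,58,66, 74,75.93,78,99 ] 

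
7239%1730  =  319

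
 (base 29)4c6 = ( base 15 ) 117D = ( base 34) 37C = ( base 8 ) 7206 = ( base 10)3718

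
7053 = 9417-2364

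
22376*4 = 89504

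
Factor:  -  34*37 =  - 2^1 * 17^1 *37^1 = - 1258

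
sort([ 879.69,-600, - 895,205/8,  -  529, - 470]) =[-895, - 600 , -529, - 470,  205/8,879.69 ] 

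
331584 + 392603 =724187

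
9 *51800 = 466200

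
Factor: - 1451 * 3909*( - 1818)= 2^1*3^3*101^1*1303^1*1451^1=10311621462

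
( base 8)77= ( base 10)63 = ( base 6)143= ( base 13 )4b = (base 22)2J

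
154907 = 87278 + 67629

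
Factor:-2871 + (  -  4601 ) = - 7472 = - 2^4*467^1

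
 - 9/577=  - 9/577 = -0.02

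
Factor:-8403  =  -3^1*2801^1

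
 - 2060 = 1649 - 3709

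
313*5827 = 1823851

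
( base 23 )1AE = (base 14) 3D3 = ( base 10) 773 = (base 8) 1405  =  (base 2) 1100000101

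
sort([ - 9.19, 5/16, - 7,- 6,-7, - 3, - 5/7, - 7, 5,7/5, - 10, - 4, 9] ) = [ - 10, - 9.19, - 7,-7, - 7,  -  6,  -  4, - 3, - 5/7, 5/16,7/5, 5, 9]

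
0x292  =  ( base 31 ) L7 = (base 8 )1222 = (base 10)658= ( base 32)ki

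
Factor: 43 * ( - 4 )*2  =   - 2^3*43^1=-344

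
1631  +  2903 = 4534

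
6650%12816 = 6650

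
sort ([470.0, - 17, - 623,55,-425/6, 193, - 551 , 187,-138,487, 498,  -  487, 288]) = [ - 623, - 551, - 487, - 138, - 425/6, - 17,55, 187,193, 288,470.0,  487 , 498] 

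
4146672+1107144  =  5253816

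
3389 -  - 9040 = 12429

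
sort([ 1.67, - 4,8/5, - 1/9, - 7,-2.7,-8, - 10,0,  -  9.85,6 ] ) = [ - 10, - 9.85, - 8, - 7, - 4, - 2.7, - 1/9, 0, 8/5,1.67, 6]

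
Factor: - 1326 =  - 2^1*3^1*13^1*17^1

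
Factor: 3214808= 2^3*251^1*1601^1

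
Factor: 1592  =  2^3*199^1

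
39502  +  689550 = 729052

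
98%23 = 6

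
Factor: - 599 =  - 599^1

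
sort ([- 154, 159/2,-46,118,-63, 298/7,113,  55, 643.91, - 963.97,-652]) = [- 963.97,-652,  -  154,  -  63,-46, 298/7, 55, 159/2,113, 118, 643.91]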